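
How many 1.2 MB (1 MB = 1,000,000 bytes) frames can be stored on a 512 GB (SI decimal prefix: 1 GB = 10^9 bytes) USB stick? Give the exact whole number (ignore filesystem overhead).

Capacity: 512 GB = 512,000,000,000 bytes
Per item: 1.2 MB = 1,200,000 bytes
⌊512,000,000,000 / 1,200,000⌋ = 426,666

426,666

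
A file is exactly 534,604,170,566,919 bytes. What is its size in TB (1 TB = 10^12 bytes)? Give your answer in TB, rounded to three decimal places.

534.604 TB

534,604,170,566,919 bytes given.
1 TB = 10^12 bytes = 1,000,000,000,000 bytes
534,604,170,566,919 / 1,000,000,000,000 = 534.604 TB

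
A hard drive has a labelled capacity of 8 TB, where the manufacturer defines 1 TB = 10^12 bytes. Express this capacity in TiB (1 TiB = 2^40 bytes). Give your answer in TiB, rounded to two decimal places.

8 TB × 1,000,000,000,000 bytes/TB = 8,000,000,000,000 bytes
1 TiB = 1,099,511,627,776 bytes
8,000,000,000,000 / 1,099,511,627,776 = 7.28 TiB

7.28 TiB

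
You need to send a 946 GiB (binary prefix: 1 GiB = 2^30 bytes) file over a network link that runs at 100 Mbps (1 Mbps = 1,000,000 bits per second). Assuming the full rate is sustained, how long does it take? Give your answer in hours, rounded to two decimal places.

22.57 hours

946 GiB = 1,015,759,765,504 bytes = 8,126,078,124,032 bits
100 Mbps = 100,000,000 bits/s
time = 8,126,078,124,032 / 100,000,000 = 81,260.7812 s
81,260.7812 s / 3600 = 22.57 hours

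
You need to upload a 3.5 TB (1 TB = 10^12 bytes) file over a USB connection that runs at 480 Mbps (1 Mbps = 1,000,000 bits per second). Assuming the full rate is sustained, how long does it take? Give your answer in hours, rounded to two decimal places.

3.5 TB = 3,500,000,000,000 bytes = 28,000,000,000,000 bits
480 Mbps = 480,000,000 bits/s
time = 28,000,000,000,000 / 480,000,000 = 58,333.3333 s
58,333.3333 s / 3600 = 16.20 hours

16.20 hours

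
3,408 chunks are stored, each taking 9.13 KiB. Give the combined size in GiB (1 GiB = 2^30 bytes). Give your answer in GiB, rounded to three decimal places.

Total = 3,408 × 9.13 KiB = 31115.04 KiB
= 31115.04 × 1,024 bytes = 31,861,800.96 bytes
1 GiB = 1,073,741,824 bytes
31,861,800.96 / 1,073,741,824 = 0.030 GiB

0.030 GiB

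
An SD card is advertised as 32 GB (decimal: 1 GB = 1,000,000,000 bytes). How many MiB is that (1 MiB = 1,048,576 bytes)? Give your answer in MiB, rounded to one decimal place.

30,517.6 MiB

32 GB × 1,000,000,000 bytes/GB = 32,000,000,000 bytes
1 MiB = 2^20 bytes = 1,048,576 bytes
32,000,000,000 / 1,048,576 = 30,517.6 MiB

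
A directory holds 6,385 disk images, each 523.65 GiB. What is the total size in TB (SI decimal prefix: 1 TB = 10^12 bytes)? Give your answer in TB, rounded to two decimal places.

3,590.06 TB

Total = 6,385 × 523.65 GiB = 3343505.25 GiB
= 3343505.25 × 1,073,741,824 bytes = 3,590,061,425,688,576 bytes
1 TB = 1,000,000,000,000 bytes
3,590,061,425,688,576 / 1,000,000,000,000 = 3,590.06 TB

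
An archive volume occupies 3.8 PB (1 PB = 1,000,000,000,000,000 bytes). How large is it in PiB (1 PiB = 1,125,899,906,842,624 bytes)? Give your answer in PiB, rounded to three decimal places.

3.375 PiB

3.8 PB = 3.8 × 10^15 bytes = 3,800,000,000,000,000 bytes
1 PiB = 1,125,899,906,842,624 bytes
3,800,000,000,000,000 / 1,125,899,906,842,624 = 3.375 PiB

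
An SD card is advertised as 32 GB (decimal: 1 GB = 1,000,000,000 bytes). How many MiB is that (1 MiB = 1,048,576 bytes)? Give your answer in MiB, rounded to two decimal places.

32 GB = 32 × 10^9 bytes = 32,000,000,000 bytes
1 MiB = 1,048,576 bytes
32,000,000,000 / 1,048,576 = 30,517.58 MiB

30,517.58 MiB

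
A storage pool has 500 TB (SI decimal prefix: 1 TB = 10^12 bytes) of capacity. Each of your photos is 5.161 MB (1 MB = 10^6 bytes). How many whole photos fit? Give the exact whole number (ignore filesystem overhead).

Capacity: 500 TB = 500,000,000,000,000 bytes
Per item: 5.161 MB = 5,161,000 bytes
⌊500,000,000,000,000 / 5,161,000⌋ = 96,880,449

96,880,449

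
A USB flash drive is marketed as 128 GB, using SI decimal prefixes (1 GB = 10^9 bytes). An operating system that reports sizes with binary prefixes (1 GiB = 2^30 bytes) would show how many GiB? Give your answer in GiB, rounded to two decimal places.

128 GB × 1,000,000,000 bytes/GB = 128,000,000,000 bytes
1 GiB = 2^30 bytes = 1,073,741,824 bytes
128,000,000,000 / 1,073,741,824 = 119.21 GiB

119.21 GiB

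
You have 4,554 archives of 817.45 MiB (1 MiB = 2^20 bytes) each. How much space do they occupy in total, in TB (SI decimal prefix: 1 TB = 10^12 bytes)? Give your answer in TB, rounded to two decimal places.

Total = 4,554 × 817.45 MiB = 3722667.3 MiB
= 3722667.3 × 1,048,576 bytes = 3,903,499,586,764.8 bytes
1 TB = 1,000,000,000,000 bytes
3,903,499,586,764.8 / 1,000,000,000,000 = 3.90 TB

3.90 TB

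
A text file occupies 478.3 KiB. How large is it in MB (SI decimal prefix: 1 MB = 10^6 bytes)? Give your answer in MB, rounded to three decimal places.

0.490 MB

478.3 KiB = 478.3 × 2^10 bytes = 489,779.2 bytes
1 MB = 1,000,000 bytes
489,779.2 / 1,000,000 = 0.490 MB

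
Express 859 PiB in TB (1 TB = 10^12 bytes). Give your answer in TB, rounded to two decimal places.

967,148.02 TB

859 PiB = 859 × 2^50 bytes = 967,148,019,977,814,016 bytes
1 TB = 1,000,000,000,000 bytes
967,148,019,977,814,016 / 1,000,000,000,000 = 967,148.02 TB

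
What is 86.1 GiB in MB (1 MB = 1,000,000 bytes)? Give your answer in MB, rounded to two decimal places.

92,449.17 MB

86.1 GiB = 86.1 × 2^30 bytes = 92,449,171,046.4 bytes
1 MB = 10^6 bytes = 1,000,000 bytes
92,449,171,046.4 / 1,000,000 = 92,449.17 MB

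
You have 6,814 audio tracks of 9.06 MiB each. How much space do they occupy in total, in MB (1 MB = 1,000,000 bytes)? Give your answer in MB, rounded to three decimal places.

64,733.672 MB

Total = 6,814 × 9.06 MiB = 61734.84 MiB
= 61734.84 × 1,048,576 bytes = 64,733,671,587.84 bytes
1 MB = 1,000,000 bytes
64,733,671,587.84 / 1,000,000 = 64,733.672 MB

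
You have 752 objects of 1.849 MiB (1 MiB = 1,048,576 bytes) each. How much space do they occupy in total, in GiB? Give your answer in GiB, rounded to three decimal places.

1.358 GiB

Total = 752 × 1.849 MiB = 1390.448 MiB
= 1390.448 × 1,048,576 bytes = 1,457,990,402.048 bytes
1 GiB = 1,073,741,824 bytes
1,457,990,402.048 / 1,073,741,824 = 1.358 GiB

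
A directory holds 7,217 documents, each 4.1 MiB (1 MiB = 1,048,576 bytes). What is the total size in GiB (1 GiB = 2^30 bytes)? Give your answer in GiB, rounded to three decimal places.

28.896 GiB

Total = 7,217 × 4.1 MiB = 29589.7 MiB
= 29589.7 × 1,048,576 bytes = 31,027,049,267.2 bytes
1 GiB = 1,073,741,824 bytes
31,027,049,267.2 / 1,073,741,824 = 28.896 GiB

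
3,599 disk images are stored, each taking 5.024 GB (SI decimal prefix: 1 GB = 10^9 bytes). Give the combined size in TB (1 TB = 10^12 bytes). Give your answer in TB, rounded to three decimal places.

18.081 TB

Total = 3,599 × 5.024 GB = 18081.376 GB
= 18081.376 × 1,000,000,000 bytes = 18,081,376,000,000 bytes
1 TB = 1,000,000,000,000 bytes
18,081,376,000,000 / 1,000,000,000,000 = 18.081 TB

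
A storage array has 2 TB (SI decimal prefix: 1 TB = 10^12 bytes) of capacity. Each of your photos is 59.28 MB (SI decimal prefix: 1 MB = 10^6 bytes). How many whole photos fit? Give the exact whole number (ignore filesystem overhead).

33,738

Capacity: 2 TB = 2,000,000,000,000 bytes
Per item: 59.28 MB = 59,280,000 bytes
⌊2,000,000,000,000 / 59,280,000⌋ = 33,738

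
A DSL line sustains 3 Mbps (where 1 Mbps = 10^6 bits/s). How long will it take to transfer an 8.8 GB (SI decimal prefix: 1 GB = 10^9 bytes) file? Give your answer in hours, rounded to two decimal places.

6.52 hours

8.8 GB = 8,800,000,000 bytes = 70,400,000,000 bits
3 Mbps = 3,000,000 bits/s
time = 70,400,000,000 / 3,000,000 = 23,466.6667 s
23,466.6667 s / 3600 = 6.52 hours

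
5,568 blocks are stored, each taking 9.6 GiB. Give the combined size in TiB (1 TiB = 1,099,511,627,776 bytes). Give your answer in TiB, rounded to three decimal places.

Total = 5,568 × 9.6 GiB = 53452.8 GiB
= 53452.8 × 1,073,741,824 bytes = 57,394,506,969,907.2 bytes
1 TiB = 1,099,511,627,776 bytes
57,394,506,969,907.2 / 1,099,511,627,776 = 52.200 TiB

52.200 TiB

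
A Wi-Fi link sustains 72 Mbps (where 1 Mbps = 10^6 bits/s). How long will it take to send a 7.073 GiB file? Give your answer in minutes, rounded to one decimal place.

7.073 GiB = 7,594,575,921.152 bytes = 60,756,607,369.216 bits
72 Mbps = 72,000,000 bits/s
time = 60,756,607,369.216 / 72,000,000 = 843.84 s
843.84 s / 60 = 14.1 minutes

14.1 minutes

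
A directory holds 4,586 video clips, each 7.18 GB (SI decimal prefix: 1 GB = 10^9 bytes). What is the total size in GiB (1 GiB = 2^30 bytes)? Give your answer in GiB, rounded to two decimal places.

Total = 4,586 × 7.18 GB = 32927.48 GB
= 32927.48 × 1,000,000,000 bytes = 32,927,480,000,000 bytes
1 GiB = 1,073,741,824 bytes
32,927,480,000,000 / 1,073,741,824 = 30,666.11 GiB

30,666.11 GiB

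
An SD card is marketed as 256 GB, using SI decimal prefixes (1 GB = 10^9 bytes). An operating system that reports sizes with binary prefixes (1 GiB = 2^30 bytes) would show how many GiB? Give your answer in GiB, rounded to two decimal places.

256 GB = 256 × 10^9 bytes = 256,000,000,000 bytes
1 GiB = 2^30 bytes = 1,073,741,824 bytes
256,000,000,000 / 1,073,741,824 = 238.42 GiB

238.42 GiB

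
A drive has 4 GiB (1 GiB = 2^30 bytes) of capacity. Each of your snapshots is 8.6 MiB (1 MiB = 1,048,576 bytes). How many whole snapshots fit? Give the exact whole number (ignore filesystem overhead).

Capacity: 4 GiB = 4,294,967,296 bytes
Per item: 8.6 MiB = 9,017,753.6 bytes
⌊4,294,967,296 / 9,017,753.6⌋ = 476

476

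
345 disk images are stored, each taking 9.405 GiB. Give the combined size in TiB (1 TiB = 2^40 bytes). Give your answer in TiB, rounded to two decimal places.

3.17 TiB

Total = 345 × 9.405 GiB = 3244.725 GiB
= 3244.725 × 1,073,741,824 bytes = 3,483,996,939,878.4 bytes
1 TiB = 1,099,511,627,776 bytes
3,483,996,939,878.4 / 1,099,511,627,776 = 3.17 TiB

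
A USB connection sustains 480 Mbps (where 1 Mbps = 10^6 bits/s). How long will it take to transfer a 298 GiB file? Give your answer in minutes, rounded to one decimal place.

88.9 minutes

298 GiB = 319,975,063,552 bytes = 2,559,800,508,416 bits
480 Mbps = 480,000,000 bits/s
time = 2,559,800,508,416 / 480,000,000 = 5,332.92 s
5,332.92 s / 60 = 88.9 minutes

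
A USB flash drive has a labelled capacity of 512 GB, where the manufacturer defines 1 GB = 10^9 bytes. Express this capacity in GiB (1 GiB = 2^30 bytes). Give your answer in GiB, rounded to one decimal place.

512 GB = 512 × 10^9 bytes = 512,000,000,000 bytes
1 GiB = 1,073,741,824 bytes
512,000,000,000 / 1,073,741,824 = 476.8 GiB

476.8 GiB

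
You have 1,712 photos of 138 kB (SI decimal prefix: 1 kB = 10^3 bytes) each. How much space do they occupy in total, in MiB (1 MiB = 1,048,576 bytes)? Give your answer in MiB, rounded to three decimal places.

Total = 1,712 × 138 kB = 236,256 kB
= 236,256 × 1,000 bytes = 236,256,000 bytes
1 MiB = 1,048,576 bytes
236,256,000 / 1,048,576 = 225.311 MiB

225.311 MiB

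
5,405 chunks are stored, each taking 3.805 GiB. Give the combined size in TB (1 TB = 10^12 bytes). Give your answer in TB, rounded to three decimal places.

Total = 5,405 × 3.805 GiB = 20566.025 GiB
= 20566.025 × 1,073,741,824 bytes = 22,082,601,195,929.6 bytes
1 TB = 1,000,000,000,000 bytes
22,082,601,195,929.6 / 1,000,000,000,000 = 22.083 TB

22.083 TB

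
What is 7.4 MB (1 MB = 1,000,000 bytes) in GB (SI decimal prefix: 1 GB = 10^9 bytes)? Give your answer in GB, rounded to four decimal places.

0.0074 GB

7.4 MB × 1,000,000 bytes/MB = 7,400,000 bytes
1 GB = 10^9 bytes = 1,000,000,000 bytes
7,400,000 / 1,000,000,000 = 0.0074 GB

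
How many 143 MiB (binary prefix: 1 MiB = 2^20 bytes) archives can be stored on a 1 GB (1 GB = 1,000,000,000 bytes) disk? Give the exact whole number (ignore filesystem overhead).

Capacity: 1 GB = 1,000,000,000 bytes
Per item: 143 MiB = 149,946,368 bytes
⌊1,000,000,000 / 149,946,368⌋ = 6

6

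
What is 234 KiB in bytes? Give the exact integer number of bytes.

239,616 bytes

234 × 1,024 = 239,616 bytes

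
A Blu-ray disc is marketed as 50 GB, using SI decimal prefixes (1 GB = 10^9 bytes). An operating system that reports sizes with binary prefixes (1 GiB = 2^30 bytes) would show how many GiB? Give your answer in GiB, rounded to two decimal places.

50 GB = 50 × 10^9 bytes = 50,000,000,000 bytes
1 GiB = 2^30 bytes = 1,073,741,824 bytes
50,000,000,000 / 1,073,741,824 = 46.57 GiB

46.57 GiB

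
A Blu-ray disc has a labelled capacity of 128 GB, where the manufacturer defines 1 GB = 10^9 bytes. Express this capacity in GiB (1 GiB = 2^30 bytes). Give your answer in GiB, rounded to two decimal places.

119.21 GiB

128 GB = 128 × 10^9 bytes = 128,000,000,000 bytes
1 GiB = 1,073,741,824 bytes
128,000,000,000 / 1,073,741,824 = 119.21 GiB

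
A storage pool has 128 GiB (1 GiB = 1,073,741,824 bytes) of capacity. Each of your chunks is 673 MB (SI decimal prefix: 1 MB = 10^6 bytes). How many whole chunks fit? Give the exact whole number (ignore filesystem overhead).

Capacity: 128 GiB = 137,438,953,472 bytes
Per item: 673 MB = 673,000,000 bytes
⌊137,438,953,472 / 673,000,000⌋ = 204

204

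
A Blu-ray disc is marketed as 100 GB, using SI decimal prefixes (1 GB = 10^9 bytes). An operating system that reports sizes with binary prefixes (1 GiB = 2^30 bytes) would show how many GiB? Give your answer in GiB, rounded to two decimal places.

100 GB = 100 × 10^9 bytes = 100,000,000,000 bytes
1 GiB = 2^30 bytes = 1,073,741,824 bytes
100,000,000,000 / 1,073,741,824 = 93.13 GiB

93.13 GiB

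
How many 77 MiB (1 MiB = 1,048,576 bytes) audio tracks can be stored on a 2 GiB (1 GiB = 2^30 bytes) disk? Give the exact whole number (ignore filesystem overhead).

Capacity: 2 GiB = 2,147,483,648 bytes
Per item: 77 MiB = 80,740,352 bytes
⌊2,147,483,648 / 80,740,352⌋ = 26

26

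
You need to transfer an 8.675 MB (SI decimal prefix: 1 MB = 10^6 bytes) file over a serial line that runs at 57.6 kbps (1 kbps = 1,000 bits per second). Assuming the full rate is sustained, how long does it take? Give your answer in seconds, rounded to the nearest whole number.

8.675 MB = 8,675,000 bytes = 69,400,000 bits
57.6 kbps = 57,600 bits/s
time = 69,400,000 / 57,600 = 1,205 s

1,205 seconds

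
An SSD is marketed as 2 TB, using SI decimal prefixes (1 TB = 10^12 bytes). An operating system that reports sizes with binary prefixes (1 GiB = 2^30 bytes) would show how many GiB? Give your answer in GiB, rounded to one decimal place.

2 TB = 2 × 10^12 bytes = 2,000,000,000,000 bytes
1 GiB = 2^30 bytes = 1,073,741,824 bytes
2,000,000,000,000 / 1,073,741,824 = 1,862.6 GiB

1,862.6 GiB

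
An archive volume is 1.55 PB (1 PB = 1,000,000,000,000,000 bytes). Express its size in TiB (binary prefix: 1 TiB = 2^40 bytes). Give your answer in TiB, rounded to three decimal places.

1.55 PB × 1,000,000,000,000,000 bytes/PB = 1,550,000,000,000,000 bytes
1 TiB = 1,099,511,627,776 bytes
1,550,000,000,000,000 / 1,099,511,627,776 = 1,409.717 TiB

1,409.717 TiB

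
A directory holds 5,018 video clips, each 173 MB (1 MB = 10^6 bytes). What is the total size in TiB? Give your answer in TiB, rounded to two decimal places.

Total = 5,018 × 173 MB = 868,114 MB
= 868,114 × 1,000,000 bytes = 868,114,000,000 bytes
1 TiB = 1,099,511,627,776 bytes
868,114,000,000 / 1,099,511,627,776 = 0.79 TiB

0.79 TiB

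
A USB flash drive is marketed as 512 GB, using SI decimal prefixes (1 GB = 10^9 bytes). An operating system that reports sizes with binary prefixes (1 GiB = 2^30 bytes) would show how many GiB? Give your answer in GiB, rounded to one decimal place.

512 GB = 512 × 10^9 bytes = 512,000,000,000 bytes
1 GiB = 1,073,741,824 bytes
512,000,000,000 / 1,073,741,824 = 476.8 GiB

476.8 GiB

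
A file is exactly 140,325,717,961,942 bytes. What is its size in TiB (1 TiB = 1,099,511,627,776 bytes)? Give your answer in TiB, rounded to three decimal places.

127.625 TiB

140,325,717,961,942 bytes given.
1 TiB = 2^40 bytes = 1,099,511,627,776 bytes
140,325,717,961,942 / 1,099,511,627,776 = 127.625 TiB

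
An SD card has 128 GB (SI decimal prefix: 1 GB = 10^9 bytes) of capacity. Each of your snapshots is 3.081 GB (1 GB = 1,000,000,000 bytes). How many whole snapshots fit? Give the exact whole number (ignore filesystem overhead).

41

Capacity: 128 GB = 128,000,000,000 bytes
Per item: 3.081 GB = 3,081,000,000 bytes
⌊128,000,000,000 / 3,081,000,000⌋ = 41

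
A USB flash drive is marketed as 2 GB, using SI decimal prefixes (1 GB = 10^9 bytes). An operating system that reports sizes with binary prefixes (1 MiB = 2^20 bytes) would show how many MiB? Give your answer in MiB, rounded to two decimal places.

1,907.35 MiB

2 GB × 1,000,000,000 bytes/GB = 2,000,000,000 bytes
1 MiB = 2^20 bytes = 1,048,576 bytes
2,000,000,000 / 1,048,576 = 1,907.35 MiB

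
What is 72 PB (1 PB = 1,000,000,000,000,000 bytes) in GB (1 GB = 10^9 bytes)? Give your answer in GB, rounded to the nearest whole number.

72 PB = 72 × 10^15 bytes = 72,000,000,000,000,000 bytes
1 GB = 1,000,000,000 bytes
72,000,000,000,000,000 / 1,000,000,000 = 72,000,000 GB

72,000,000 GB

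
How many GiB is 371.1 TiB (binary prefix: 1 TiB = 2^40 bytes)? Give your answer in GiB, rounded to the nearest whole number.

371.1 TiB × 1,099,511,627,776 bytes/TiB = 408,028,765,067,673.6 bytes
1 GiB = 1,073,741,824 bytes
408,028,765,067,673.6 / 1,073,741,824 = 380,006 GiB

380,006 GiB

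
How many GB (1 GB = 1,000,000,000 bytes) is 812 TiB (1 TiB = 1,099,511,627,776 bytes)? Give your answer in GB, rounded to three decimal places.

812 TiB × 1,099,511,627,776 bytes/TiB = 892,803,441,754,112 bytes
1 GB = 10^9 bytes = 1,000,000,000 bytes
892,803,441,754,112 / 1,000,000,000 = 892,803.442 GB

892,803.442 GB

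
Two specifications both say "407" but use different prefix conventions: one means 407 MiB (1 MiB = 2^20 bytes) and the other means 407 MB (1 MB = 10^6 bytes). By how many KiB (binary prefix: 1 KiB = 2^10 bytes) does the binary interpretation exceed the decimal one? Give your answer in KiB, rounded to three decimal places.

407 MiB = 407 × 1,048,576 = 426,770,432 bytes
407 MB = 407 × 1,000,000 = 407,000,000 bytes
difference = 19,770,432 bytes
19,770,432 / 1,024 = 19,307.063 KiB

19,307.063 KiB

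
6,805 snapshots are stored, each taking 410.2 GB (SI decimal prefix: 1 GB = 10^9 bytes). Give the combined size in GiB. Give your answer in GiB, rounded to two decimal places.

2,599,704.08 GiB

Total = 6,805 × 410.2 GB = 2,791,411 GB
= 2,791,411 × 1,000,000,000 bytes = 2,791,411,000,000,000 bytes
1 GiB = 1,073,741,824 bytes
2,791,411,000,000,000 / 1,073,741,824 = 2,599,704.08 GiB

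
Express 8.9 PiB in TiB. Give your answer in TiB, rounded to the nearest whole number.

9,114 TiB

8.9 PiB × 1,125,899,906,842,624 bytes/PiB = 10,020,509,170,899,353.6 bytes
1 TiB = 1,099,511,627,776 bytes
10,020,509,170,899,353.6 / 1,099,511,627,776 = 9,114 TiB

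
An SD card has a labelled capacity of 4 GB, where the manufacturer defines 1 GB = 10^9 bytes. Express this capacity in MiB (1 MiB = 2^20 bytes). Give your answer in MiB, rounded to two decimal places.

4 GB × 1,000,000,000 bytes/GB = 4,000,000,000 bytes
1 MiB = 1,048,576 bytes
4,000,000,000 / 1,048,576 = 3,814.70 MiB

3,814.70 MiB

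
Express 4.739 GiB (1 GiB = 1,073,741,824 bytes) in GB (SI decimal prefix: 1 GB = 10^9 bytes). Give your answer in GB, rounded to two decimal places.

4.739 GiB × 1,073,741,824 bytes/GiB = 5,088,462,503.936 bytes
1 GB = 1,000,000,000 bytes
5,088,462,503.936 / 1,000,000,000 = 5.09 GB

5.09 GB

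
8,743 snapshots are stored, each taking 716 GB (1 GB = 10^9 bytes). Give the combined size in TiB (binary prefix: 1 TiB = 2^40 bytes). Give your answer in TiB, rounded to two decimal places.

Total = 8,743 × 716 GB = 6,259,988 GB
= 6,259,988 × 1,000,000,000 bytes = 6,259,988,000,000,000 bytes
1 TiB = 1,099,511,627,776 bytes
6,259,988,000,000,000 / 1,099,511,627,776 = 5,693.43 TiB

5,693.43 TiB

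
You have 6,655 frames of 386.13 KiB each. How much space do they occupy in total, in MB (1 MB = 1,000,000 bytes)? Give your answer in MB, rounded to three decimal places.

2,631.368 MB

Total = 6,655 × 386.13 KiB = 2569695.15 KiB
= 2569695.15 × 1,024 bytes = 2,631,367,833.6 bytes
1 MB = 1,000,000 bytes
2,631,367,833.6 / 1,000,000 = 2,631.368 MB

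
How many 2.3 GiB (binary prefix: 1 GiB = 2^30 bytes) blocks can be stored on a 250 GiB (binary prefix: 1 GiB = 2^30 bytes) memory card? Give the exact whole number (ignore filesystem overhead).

Capacity: 250 GiB = 268,435,456,000 bytes
Per item: 2.3 GiB = 2,469,606,195.2 bytes
⌊268,435,456,000 / 2,469,606,195.2⌋ = 108

108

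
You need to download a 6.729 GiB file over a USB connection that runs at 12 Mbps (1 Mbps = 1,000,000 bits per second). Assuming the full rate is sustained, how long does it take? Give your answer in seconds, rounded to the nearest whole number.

6.729 GiB = 7,225,208,733.696 bytes = 57,801,669,869.568 bits
12 Mbps = 12,000,000 bits/s
time = 57,801,669,869.568 / 12,000,000 = 4,817 s

4,817 seconds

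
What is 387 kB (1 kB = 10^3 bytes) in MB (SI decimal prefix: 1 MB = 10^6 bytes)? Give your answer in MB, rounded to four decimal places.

0.3870 MB

387 kB = 387 × 10^3 bytes = 387,000 bytes
1 MB = 1,000,000 bytes
387,000 / 1,000,000 = 0.3870 MB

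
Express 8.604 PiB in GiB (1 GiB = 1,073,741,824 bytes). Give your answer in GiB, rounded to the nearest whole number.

9,021,948 GiB

8.604 PiB = 8.604 × 2^50 bytes = 9,687,242,798,473,936.896 bytes
1 GiB = 1,073,741,824 bytes
9,687,242,798,473,936.896 / 1,073,741,824 = 9,021,948 GiB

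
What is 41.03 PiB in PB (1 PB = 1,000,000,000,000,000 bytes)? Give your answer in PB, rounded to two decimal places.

46.20 PB

41.03 PiB × 1,125,899,906,842,624 bytes/PiB = 46,195,673,177,752,862.72 bytes
1 PB = 1,000,000,000,000,000 bytes
46,195,673,177,752,862.72 / 1,000,000,000,000,000 = 46.20 PB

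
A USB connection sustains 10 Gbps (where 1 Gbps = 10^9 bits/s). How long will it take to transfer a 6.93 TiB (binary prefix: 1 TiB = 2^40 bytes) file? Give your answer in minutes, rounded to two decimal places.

101.59 minutes

6.93 TiB = 7,619,615,580,487.68 bytes = 60,956,924,643,901.44 bits
10 Gbps = 10,000,000,000 bits/s
time = 60,956,924,643,901.44 / 10,000,000,000 = 6,095.692 s
6,095.692 s / 60 = 101.59 minutes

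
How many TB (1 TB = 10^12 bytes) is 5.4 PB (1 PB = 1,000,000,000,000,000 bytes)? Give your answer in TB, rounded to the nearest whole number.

5,400 TB

5.4 PB = 5.4 × 10^15 bytes = 5,400,000,000,000,000 bytes
1 TB = 1,000,000,000,000 bytes
5,400,000,000,000,000 / 1,000,000,000,000 = 5,400 TB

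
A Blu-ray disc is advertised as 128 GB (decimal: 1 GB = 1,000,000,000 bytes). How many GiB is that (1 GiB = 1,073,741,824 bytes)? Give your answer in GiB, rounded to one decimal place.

128 GB = 128 × 10^9 bytes = 128,000,000,000 bytes
1 GiB = 1,073,741,824 bytes
128,000,000,000 / 1,073,741,824 = 119.2 GiB

119.2 GiB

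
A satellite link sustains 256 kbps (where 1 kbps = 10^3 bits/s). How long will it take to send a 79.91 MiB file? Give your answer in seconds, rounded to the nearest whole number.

79.91 MiB = 83,791,708.16 bytes = 670,333,665.28 bits
256 kbps = 256,000 bits/s
time = 670,333,665.28 / 256,000 = 2,618 s

2,618 seconds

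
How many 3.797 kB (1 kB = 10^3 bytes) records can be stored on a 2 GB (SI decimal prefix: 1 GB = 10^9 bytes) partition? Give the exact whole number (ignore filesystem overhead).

526,731

Capacity: 2 GB = 2,000,000,000 bytes
Per item: 3.797 kB = 3,797 bytes
⌊2,000,000,000 / 3,797⌋ = 526,731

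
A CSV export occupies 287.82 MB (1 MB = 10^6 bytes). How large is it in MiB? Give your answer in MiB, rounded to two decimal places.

274.49 MiB

287.82 MB × 1,000,000 bytes/MB = 287,820,000 bytes
1 MiB = 1,048,576 bytes
287,820,000 / 1,048,576 = 274.49 MiB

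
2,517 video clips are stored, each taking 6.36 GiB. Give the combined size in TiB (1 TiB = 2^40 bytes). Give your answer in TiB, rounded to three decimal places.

15.633 TiB

Total = 2,517 × 6.36 GiB = 16008.12 GiB
= 16008.12 × 1,073,741,824 bytes = 17,188,587,967,610.88 bytes
1 TiB = 1,099,511,627,776 bytes
17,188,587,967,610.88 / 1,099,511,627,776 = 15.633 TiB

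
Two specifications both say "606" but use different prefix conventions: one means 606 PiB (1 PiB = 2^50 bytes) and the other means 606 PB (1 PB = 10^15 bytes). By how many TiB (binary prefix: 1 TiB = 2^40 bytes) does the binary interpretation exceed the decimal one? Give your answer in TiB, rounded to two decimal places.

69,390.21 TiB

606 PiB = 606 × 1,125,899,906,842,624 = 682,295,343,546,630,144 bytes
606 PB = 606 × 1,000,000,000,000,000 = 606,000,000,000,000,000 bytes
difference = 76,295,343,546,630,144 bytes
76,295,343,546,630,144 / 1,099,511,627,776 = 69,390.21 TiB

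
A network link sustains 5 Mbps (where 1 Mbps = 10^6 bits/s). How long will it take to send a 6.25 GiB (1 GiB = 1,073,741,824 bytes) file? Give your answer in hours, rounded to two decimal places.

6.25 GiB = 6,710,886,400 bytes = 53,687,091,200 bits
5 Mbps = 5,000,000 bits/s
time = 53,687,091,200 / 5,000,000 = 10,737.4182 s
10,737.4182 s / 3600 = 2.98 hours

2.98 hours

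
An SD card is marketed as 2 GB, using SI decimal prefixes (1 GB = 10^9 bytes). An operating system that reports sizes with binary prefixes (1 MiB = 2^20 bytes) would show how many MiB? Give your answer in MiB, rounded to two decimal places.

2 GB = 2 × 10^9 bytes = 2,000,000,000 bytes
1 MiB = 1,048,576 bytes
2,000,000,000 / 1,048,576 = 1,907.35 MiB

1,907.35 MiB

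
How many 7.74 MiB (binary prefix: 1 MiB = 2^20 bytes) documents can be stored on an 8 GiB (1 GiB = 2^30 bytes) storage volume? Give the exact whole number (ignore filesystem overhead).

1,058

Capacity: 8 GiB = 8,589,934,592 bytes
Per item: 7.74 MiB = 8,115,978.24 bytes
⌊8,589,934,592 / 8,115,978.24⌋ = 1,058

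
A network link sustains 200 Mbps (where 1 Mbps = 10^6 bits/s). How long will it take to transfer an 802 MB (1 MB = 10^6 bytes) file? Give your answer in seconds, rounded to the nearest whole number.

802 MB = 802,000,000 bytes = 6,416,000,000 bits
200 Mbps = 200,000,000 bits/s
time = 6,416,000,000 / 200,000,000 = 32 s

32 seconds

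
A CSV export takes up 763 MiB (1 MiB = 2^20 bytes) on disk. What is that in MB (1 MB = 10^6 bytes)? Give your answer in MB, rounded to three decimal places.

763 MiB = 763 × 2^20 bytes = 800,063,488 bytes
1 MB = 10^6 bytes = 1,000,000 bytes
800,063,488 / 1,000,000 = 800.063 MB

800.063 MB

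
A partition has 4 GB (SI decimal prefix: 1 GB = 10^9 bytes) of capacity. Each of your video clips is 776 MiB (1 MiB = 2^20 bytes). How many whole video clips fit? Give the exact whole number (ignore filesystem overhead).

4

Capacity: 4 GB = 4,000,000,000 bytes
Per item: 776 MiB = 813,694,976 bytes
⌊4,000,000,000 / 813,694,976⌋ = 4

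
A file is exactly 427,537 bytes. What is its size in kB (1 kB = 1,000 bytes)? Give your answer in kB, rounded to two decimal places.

427.54 kB

427,537 bytes given.
1 kB = 10^3 bytes = 1,000 bytes
427,537 / 1,000 = 427.54 kB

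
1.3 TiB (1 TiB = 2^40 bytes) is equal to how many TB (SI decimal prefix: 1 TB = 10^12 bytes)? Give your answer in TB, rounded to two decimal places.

1.3 TiB = 1.3 × 2^40 bytes = 1,429,365,116,108.8 bytes
1 TB = 1,000,000,000,000 bytes
1,429,365,116,108.8 / 1,000,000,000,000 = 1.43 TB

1.43 TB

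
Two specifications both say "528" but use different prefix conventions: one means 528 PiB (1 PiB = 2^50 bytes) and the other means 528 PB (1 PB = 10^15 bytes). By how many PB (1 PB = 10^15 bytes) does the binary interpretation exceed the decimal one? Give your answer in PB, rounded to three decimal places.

66.475 PB

528 PiB = 528 × 1,125,899,906,842,624 = 594,475,150,812,905,472 bytes
528 PB = 528 × 1,000,000,000,000,000 = 528,000,000,000,000,000 bytes
difference = 66,475,150,812,905,472 bytes
66,475,150,812,905,472 / 1,000,000,000,000,000 = 66.475 PB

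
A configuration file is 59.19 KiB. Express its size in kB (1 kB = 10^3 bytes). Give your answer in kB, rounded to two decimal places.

59.19 KiB × 1,024 bytes/KiB = 60,610.56 bytes
1 kB = 1,000 bytes
60,610.56 / 1,000 = 60.61 kB

60.61 kB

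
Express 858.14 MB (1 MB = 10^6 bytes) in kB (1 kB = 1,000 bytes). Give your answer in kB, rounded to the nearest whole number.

858.14 MB = 858.14 × 10^6 bytes = 858,140,000 bytes
1 kB = 10^3 bytes = 1,000 bytes
858,140,000 / 1,000 = 858,140 kB

858,140 kB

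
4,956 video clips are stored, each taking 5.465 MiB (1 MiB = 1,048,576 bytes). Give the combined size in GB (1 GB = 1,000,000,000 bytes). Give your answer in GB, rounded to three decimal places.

Total = 4,956 × 5.465 MiB = 27084.54 MiB
= 27084.54 × 1,048,576 bytes = 28,400,198,615.04 bytes
1 GB = 1,000,000,000 bytes
28,400,198,615.04 / 1,000,000,000 = 28.400 GB

28.400 GB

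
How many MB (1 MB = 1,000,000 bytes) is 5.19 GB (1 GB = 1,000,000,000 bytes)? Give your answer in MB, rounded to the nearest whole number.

5,190 MB

5.19 GB = 5.19 × 10^9 bytes = 5,190,000,000 bytes
1 MB = 1,000,000 bytes
5,190,000,000 / 1,000,000 = 5,190 MB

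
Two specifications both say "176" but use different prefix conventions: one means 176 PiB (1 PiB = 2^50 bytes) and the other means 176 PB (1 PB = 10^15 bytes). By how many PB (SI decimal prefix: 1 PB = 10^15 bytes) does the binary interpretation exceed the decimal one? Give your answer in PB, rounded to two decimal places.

176 PiB = 176 × 1,125,899,906,842,624 = 198,158,383,604,301,824 bytes
176 PB = 176 × 1,000,000,000,000,000 = 176,000,000,000,000,000 bytes
difference = 22,158,383,604,301,824 bytes
22,158,383,604,301,824 / 1,000,000,000,000,000 = 22.16 PB

22.16 PB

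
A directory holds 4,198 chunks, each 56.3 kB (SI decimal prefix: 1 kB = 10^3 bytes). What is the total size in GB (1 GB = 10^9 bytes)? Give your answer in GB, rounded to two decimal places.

Total = 4,198 × 56.3 kB = 236347.4 kB
= 236347.4 × 1,000 bytes = 236,347,400 bytes
1 GB = 1,000,000,000 bytes
236,347,400 / 1,000,000,000 = 0.24 GB

0.24 GB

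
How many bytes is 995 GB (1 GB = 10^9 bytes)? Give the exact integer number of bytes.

995,000,000,000 bytes

995 × 1,000,000,000 = 995,000,000,000 bytes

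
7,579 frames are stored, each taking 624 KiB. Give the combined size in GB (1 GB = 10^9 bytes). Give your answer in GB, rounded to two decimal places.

Total = 7,579 × 624 KiB = 4,729,296 KiB
= 4,729,296 × 1,024 bytes = 4,842,799,104 bytes
1 GB = 1,000,000,000 bytes
4,842,799,104 / 1,000,000,000 = 4.84 GB

4.84 GB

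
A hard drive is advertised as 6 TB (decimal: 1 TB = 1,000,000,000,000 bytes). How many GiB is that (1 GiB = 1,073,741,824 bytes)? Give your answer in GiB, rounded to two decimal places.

6 TB × 1,000,000,000,000 bytes/TB = 6,000,000,000,000 bytes
1 GiB = 1,073,741,824 bytes
6,000,000,000,000 / 1,073,741,824 = 5,587.94 GiB

5,587.94 GiB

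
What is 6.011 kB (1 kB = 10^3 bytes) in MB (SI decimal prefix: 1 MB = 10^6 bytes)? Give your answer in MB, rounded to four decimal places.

6.011 kB = 6.011 × 10^3 bytes = 6,011 bytes
1 MB = 1,000,000 bytes
6,011 / 1,000,000 = 0.0060 MB

0.0060 MB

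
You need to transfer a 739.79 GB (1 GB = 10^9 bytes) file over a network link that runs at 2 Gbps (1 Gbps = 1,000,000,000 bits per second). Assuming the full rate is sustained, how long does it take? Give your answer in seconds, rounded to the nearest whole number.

2,959 seconds

739.79 GB = 739,790,000,000 bytes = 5,918,320,000,000 bits
2 Gbps = 2,000,000,000 bits/s
time = 5,918,320,000,000 / 2,000,000,000 = 2,959 s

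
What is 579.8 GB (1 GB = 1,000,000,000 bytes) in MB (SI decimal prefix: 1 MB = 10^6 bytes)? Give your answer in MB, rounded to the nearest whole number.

579,800 MB

579.8 GB = 579.8 × 10^9 bytes = 579,800,000,000 bytes
1 MB = 1,000,000 bytes
579,800,000,000 / 1,000,000 = 579,800 MB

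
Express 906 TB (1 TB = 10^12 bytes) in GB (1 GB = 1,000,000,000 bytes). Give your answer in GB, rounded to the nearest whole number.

906 TB × 1,000,000,000,000 bytes/TB = 906,000,000,000,000 bytes
1 GB = 10^9 bytes = 1,000,000,000 bytes
906,000,000,000,000 / 1,000,000,000 = 906,000 GB

906,000 GB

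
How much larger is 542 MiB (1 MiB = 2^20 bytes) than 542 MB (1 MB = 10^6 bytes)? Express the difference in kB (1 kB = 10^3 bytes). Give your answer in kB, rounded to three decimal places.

542 MiB = 542 × 1,048,576 = 568,328,192 bytes
542 MB = 542 × 1,000,000 = 542,000,000 bytes
difference = 26,328,192 bytes
26,328,192 / 1,000 = 26,328.192 kB

26,328.192 kB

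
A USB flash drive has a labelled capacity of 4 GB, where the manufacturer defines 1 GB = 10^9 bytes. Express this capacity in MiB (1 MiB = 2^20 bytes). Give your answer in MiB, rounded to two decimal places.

3,814.70 MiB

4 GB = 4 × 10^9 bytes = 4,000,000,000 bytes
1 MiB = 2^20 bytes = 1,048,576 bytes
4,000,000,000 / 1,048,576 = 3,814.70 MiB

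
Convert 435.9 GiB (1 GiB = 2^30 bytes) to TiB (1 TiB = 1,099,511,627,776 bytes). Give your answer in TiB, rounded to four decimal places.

0.4257 TiB

435.9 GiB = 435.9 × 2^30 bytes = 468,044,061,081.6 bytes
1 TiB = 2^40 bytes = 1,099,511,627,776 bytes
468,044,061,081.6 / 1,099,511,627,776 = 0.4257 TiB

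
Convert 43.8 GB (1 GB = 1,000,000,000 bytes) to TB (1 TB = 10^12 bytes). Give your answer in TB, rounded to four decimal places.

0.0438 TB

43.8 GB × 1,000,000,000 bytes/GB = 43,800,000,000 bytes
1 TB = 1,000,000,000,000 bytes
43,800,000,000 / 1,000,000,000,000 = 0.0438 TB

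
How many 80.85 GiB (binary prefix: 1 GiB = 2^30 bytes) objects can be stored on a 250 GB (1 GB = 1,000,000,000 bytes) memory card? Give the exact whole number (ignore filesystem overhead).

Capacity: 250 GB = 250,000,000,000 bytes
Per item: 80.85 GiB = 86,812,026,470.4 bytes
⌊250,000,000,000 / 86,812,026,470.4⌋ = 2

2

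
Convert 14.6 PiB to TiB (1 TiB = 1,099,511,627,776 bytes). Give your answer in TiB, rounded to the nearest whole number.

14,950 TiB

14.6 PiB = 14.6 × 2^50 bytes = 16,438,138,639,902,310.4 bytes
1 TiB = 2^40 bytes = 1,099,511,627,776 bytes
16,438,138,639,902,310.4 / 1,099,511,627,776 = 14,950 TiB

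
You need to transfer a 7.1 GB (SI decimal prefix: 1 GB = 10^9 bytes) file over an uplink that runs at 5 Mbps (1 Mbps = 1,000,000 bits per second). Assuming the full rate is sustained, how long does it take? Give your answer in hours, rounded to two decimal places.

7.1 GB = 7,100,000,000 bytes = 56,800,000,000 bits
5 Mbps = 5,000,000 bits/s
time = 56,800,000,000 / 5,000,000 = 11,360.0000 s
11,360.0000 s / 3600 = 3.16 hours

3.16 hours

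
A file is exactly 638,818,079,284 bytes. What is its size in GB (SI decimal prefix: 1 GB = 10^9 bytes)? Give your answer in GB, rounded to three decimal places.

638,818,079,284 bytes given.
1 GB = 10^9 bytes = 1,000,000,000 bytes
638,818,079,284 / 1,000,000,000 = 638.818 GB

638.818 GB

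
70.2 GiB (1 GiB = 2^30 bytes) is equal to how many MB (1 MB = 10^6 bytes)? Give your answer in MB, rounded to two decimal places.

75,376.68 MB

70.2 GiB = 70.2 × 2^30 bytes = 75,376,676,044.8 bytes
1 MB = 1,000,000 bytes
75,376,676,044.8 / 1,000,000 = 75,376.68 MB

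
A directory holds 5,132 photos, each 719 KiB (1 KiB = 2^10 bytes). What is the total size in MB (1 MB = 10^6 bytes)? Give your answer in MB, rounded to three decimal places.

Total = 5,132 × 719 KiB = 3,689,908 KiB
= 3,689,908 × 1,024 bytes = 3,778,465,792 bytes
1 MB = 1,000,000 bytes
3,778,465,792 / 1,000,000 = 3,778.466 MB

3,778.466 MB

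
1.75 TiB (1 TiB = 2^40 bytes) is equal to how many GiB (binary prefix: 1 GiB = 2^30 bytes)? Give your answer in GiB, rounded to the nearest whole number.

1,792 GiB

1.75 TiB × 1,099,511,627,776 bytes/TiB = 1,924,145,348,608 bytes
1 GiB = 2^30 bytes = 1,073,741,824 bytes
1,924,145,348,608 / 1,073,741,824 = 1,792 GiB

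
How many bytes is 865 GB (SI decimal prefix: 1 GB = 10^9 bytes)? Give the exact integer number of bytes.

865,000,000,000 bytes

865 × 1,000,000,000 = 865,000,000,000 bytes  (1 GB = 10^9 bytes)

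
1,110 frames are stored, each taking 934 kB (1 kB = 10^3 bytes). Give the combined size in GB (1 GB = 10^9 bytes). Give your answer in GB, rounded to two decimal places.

Total = 1,110 × 934 kB = 1,036,740 kB
= 1,036,740 × 1,000 bytes = 1,036,740,000 bytes
1 GB = 1,000,000,000 bytes
1,036,740,000 / 1,000,000,000 = 1.04 GB

1.04 GB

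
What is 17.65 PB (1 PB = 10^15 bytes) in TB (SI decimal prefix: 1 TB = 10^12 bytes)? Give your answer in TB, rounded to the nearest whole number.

17,650 TB

17.65 PB × 1,000,000,000,000,000 bytes/PB = 17,650,000,000,000,000 bytes
1 TB = 1,000,000,000,000 bytes
17,650,000,000,000,000 / 1,000,000,000,000 = 17,650 TB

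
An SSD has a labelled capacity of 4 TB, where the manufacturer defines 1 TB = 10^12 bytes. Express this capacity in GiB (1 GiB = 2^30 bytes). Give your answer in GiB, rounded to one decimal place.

4 TB = 4 × 10^12 bytes = 4,000,000,000,000 bytes
1 GiB = 1,073,741,824 bytes
4,000,000,000,000 / 1,073,741,824 = 3,725.3 GiB

3,725.3 GiB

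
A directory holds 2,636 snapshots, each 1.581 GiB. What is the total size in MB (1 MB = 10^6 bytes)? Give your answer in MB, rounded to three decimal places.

Total = 2,636 × 1.581 GiB = 4167.516 GiB
= 4167.516 × 1,073,741,824 bytes = 4,474,836,231,389.184 bytes
1 MB = 1,000,000 bytes
4,474,836,231,389.184 / 1,000,000 = 4,474,836.231 MB

4,474,836.231 MB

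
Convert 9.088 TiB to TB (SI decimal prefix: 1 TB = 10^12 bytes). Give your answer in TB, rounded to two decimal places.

9.088 TiB × 1,099,511,627,776 bytes/TiB = 9,992,361,673,228.288 bytes
1 TB = 1,000,000,000,000 bytes
9,992,361,673,228.288 / 1,000,000,000,000 = 9.99 TB

9.99 TB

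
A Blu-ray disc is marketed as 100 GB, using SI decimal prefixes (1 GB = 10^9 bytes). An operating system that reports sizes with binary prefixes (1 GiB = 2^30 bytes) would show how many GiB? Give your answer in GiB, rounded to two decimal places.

100 GB = 100 × 10^9 bytes = 100,000,000,000 bytes
1 GiB = 1,073,741,824 bytes
100,000,000,000 / 1,073,741,824 = 93.13 GiB

93.13 GiB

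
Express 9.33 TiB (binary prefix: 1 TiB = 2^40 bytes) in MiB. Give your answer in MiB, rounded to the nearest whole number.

9.33 TiB × 1,099,511,627,776 bytes/TiB = 10,258,443,487,150.08 bytes
1 MiB = 1,048,576 bytes
10,258,443,487,150.08 / 1,048,576 = 9,783,214 MiB

9,783,214 MiB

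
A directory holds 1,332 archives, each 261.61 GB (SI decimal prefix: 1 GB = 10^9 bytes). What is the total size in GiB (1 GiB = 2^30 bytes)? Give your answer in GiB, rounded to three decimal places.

324,532.874 GiB

Total = 1,332 × 261.61 GB = 348464.52 GB
= 348464.52 × 1,000,000,000 bytes = 348,464,520,000,000 bytes
1 GiB = 1,073,741,824 bytes
348,464,520,000,000 / 1,073,741,824 = 324,532.874 GiB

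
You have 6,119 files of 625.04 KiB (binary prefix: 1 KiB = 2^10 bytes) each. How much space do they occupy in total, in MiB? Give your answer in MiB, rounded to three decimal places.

Total = 6,119 × 625.04 KiB = 3824619.76 KiB
= 3824619.76 × 1,024 bytes = 3,916,410,634.24 bytes
1 MiB = 1,048,576 bytes
3,916,410,634.24 / 1,048,576 = 3,734.980 MiB

3,734.980 MiB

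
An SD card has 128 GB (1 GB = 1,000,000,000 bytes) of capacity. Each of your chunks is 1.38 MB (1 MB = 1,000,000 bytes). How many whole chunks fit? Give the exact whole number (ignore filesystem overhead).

Capacity: 128 GB = 128,000,000,000 bytes
Per item: 1.38 MB = 1,380,000 bytes
⌊128,000,000,000 / 1,380,000⌋ = 92,753

92,753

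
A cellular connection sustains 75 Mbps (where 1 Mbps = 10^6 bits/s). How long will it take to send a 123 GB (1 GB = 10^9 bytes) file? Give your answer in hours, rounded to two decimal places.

3.64 hours

123 GB = 123,000,000,000 bytes = 984,000,000,000 bits
75 Mbps = 75,000,000 bits/s
time = 984,000,000,000 / 75,000,000 = 13,120.0000 s
13,120.0000 s / 3600 = 3.64 hours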